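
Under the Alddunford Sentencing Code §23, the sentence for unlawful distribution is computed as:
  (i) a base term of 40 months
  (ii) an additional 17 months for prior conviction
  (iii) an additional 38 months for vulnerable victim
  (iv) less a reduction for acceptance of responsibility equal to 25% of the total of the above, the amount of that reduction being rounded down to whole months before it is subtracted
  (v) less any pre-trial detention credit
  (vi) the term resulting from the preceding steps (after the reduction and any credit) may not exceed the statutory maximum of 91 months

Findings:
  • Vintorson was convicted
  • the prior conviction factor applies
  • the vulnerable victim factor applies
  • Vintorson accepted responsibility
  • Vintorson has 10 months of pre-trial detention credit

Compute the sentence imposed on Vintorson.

62 months

Prior conviction enhancement: +17 months
Vulnerable victim enhancement: +38 months
Adjusted term: 40 months + 17 months + 38 months = 95 months
Acceptance of responsibility reduction: 25% of 95 months = 23 months (rounded down)
After reduction: 95 − 23 = 72 months
Less pre-trial detention credit: 72 months − 10 months = 62 months
Cap at 91 months: 62 months is within the cap, no reduction.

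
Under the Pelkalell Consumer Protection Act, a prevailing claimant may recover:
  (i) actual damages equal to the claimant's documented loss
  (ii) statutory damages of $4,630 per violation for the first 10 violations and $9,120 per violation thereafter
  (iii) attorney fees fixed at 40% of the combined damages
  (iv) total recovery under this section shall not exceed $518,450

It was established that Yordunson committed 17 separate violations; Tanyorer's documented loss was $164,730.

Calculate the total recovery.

First 10 violations: 10 × $4,630 = $46,300
Remaining violations: (17 − 10) × $9,120 = $63,840
Statutory damages: $46,300 + $63,840 = $110,140
Combined damages: $164,730 + $110,140 = $274,870
Attorney fees: 40% of $274,870 = $109,948
Total before cap: $274,870 + $109,948 = $384,818
Cap at $518,450: $384,818 is within the cap, no reduction.

$384,818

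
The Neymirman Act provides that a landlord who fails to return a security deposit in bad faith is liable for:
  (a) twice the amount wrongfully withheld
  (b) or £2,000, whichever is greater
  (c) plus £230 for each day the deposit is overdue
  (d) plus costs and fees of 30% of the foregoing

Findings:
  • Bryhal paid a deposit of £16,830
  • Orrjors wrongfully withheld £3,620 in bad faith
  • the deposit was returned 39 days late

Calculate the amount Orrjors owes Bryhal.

£21,073

Doubled: 2 × £3,620 = £7,240
Minimum £2,000: £7,240 meets the minimum, no increase.
Late-return penalty: 39 × £230 = £8,970
Damages plus late penalty: £7,240 + £8,970 = £16,210
Costs and fees: 30% of £16,210 = £4,863
Total recovery: £16,210 + £4,863 = £21,073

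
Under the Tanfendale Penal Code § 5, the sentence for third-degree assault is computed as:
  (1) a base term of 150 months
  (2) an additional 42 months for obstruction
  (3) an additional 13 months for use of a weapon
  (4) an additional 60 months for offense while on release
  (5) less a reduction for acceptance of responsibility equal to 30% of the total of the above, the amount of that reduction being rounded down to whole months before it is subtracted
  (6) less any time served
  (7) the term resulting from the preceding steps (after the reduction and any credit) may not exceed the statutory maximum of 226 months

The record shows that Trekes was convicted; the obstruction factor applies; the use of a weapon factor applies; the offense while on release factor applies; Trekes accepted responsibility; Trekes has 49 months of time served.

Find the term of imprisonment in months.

Obstruction enhancement: +42 months
Use of a weapon enhancement: +13 months
Offense while on release enhancement: +60 months
Adjusted term: 150 months + 42 months + 13 months + 60 months = 265 months
Acceptance of responsibility reduction: 30% of 265 months = 79 months (rounded down)
After reduction: 265 − 79 = 186 months
Less time served: 186 months − 49 months = 137 months
Cap at 226 months: 137 months is within the cap, no reduction.

137 months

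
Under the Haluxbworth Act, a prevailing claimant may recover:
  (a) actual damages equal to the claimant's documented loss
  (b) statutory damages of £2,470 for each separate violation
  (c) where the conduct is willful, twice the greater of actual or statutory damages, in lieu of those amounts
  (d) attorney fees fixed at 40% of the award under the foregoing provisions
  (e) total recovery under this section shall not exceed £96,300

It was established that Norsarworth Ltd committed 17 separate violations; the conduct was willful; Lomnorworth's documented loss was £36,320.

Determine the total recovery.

Statutory damages: 17 × £2,470 = £41,990
Greater of actual damages (£36,320) or statutory damages (£41,990): £41,990
Doubled: 2 × £41,990 = £83,980
Attorney fees: 40% of £83,980 = £33,592
Total before cap: £83,980 + £33,592 = £117,572
Cap at £96,300: £117,572 exceeds the cap → £96,300

£96,300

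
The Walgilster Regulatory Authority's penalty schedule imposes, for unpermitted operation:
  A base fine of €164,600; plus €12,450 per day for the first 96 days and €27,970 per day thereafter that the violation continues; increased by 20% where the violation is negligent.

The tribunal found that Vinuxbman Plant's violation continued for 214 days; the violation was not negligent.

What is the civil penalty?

First 96 days: 96 × €12,450 = €1,195,200
Remaining days: (214 − 96) × €27,970 = €3,300,460
Per-day component: €1,195,200 + €3,300,460 = €4,495,660
Base plus per-day: €164,600 + €4,495,660 = €4,660,260
The violation was not negligent: no 20% increase.

€4,660,260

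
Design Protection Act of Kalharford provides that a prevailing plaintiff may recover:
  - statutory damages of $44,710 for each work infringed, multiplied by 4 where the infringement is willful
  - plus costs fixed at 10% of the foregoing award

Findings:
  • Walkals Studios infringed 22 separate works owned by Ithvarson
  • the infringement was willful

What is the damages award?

Statutory damages: 22 × $44,710 = $983,620
Multiplied by 4: 4 × $983,620 = $3,934,480
Costs: 10% of $3,934,480 = $393,448
Award plus costs: $3,934,480 + $393,448 = $4,327,928

$4,327,928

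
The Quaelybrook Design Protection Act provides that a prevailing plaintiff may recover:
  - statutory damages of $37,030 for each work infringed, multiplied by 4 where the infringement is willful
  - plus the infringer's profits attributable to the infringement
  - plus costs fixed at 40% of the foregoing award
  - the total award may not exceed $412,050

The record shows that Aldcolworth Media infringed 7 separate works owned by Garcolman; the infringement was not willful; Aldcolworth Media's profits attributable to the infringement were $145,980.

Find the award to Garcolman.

$412,050

Statutory damages: 7 × $37,030 = $259,210
Infringement not willful: no ×4 enhancement.
Combined award: $259,210 + $145,980 = $405,190
Costs: 40% of $405,190 = $162,076
Award plus costs: $405,190 + $162,076 = $567,266
Cap at $412,050: $567,266 exceeds the cap → $412,050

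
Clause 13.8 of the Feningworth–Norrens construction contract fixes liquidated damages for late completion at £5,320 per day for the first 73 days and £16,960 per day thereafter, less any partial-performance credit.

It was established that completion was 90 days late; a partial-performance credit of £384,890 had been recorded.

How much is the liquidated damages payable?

£291,790

First 73 days: 73 × £5,320 = £388,360
Remaining days: (90 − 73) × £16,960 = £288,320
Accrued per-day damages: £388,360 + £288,320 = £676,680
Less partial-performance credit: £676,680 − £384,890 = £291,790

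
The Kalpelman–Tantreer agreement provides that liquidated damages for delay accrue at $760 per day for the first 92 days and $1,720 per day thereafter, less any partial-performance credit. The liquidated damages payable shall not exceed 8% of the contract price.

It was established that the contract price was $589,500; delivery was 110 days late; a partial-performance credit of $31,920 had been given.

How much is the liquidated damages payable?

$47,160

First 92 days: 92 × $760 = $69,920
Remaining days: (110 − 92) × $1,720 = $30,960
Accrued per-day damages: $69,920 + $30,960 = $100,880
Less partial-performance credit: $100,880 − $31,920 = $68,960
Cap: 8% of $589,500 = $47,160
Cap at $47,160: $68,960 exceeds the cap → $47,160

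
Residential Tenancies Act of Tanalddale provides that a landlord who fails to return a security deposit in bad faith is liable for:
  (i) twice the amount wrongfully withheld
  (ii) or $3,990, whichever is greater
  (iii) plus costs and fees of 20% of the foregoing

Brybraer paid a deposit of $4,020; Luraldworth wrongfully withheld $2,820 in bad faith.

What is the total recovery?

$6,768

Doubled: 2 × $2,820 = $5,640
Minimum $3,990: $5,640 meets the minimum, no increase.
Costs and fees: 20% of $5,640 = $1,128
Total recovery: $5,640 + $1,128 = $6,768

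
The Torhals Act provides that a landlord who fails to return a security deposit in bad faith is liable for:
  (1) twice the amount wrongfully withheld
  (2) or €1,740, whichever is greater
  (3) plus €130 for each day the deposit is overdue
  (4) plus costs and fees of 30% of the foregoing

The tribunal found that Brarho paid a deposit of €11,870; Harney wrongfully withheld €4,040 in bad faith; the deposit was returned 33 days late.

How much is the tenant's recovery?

Recovery: €16,081

Doubled: 2 × €4,040 = €8,080
Minimum €1,740: €8,080 meets the minimum, no increase.
Late-return penalty: 33 × €130 = €4,290
Damages plus late penalty: €8,080 + €4,290 = €12,370
Costs and fees: 30% of €12,370 = €3,711
Total recovery: €12,370 + €3,711 = €16,081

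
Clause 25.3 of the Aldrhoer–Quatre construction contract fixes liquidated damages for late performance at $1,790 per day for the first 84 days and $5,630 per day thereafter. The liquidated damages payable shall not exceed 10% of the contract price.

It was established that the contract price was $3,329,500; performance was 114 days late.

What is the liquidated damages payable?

First 84 days: 84 × $1,790 = $150,360
Remaining days: (114 − 84) × $5,630 = $168,900
Accrued per-day damages: $150,360 + $168,900 = $319,260
Cap: 10% of $3,329,500 = $332,950
Cap at $332,950: $319,260 is within the cap, no reduction.

$319,260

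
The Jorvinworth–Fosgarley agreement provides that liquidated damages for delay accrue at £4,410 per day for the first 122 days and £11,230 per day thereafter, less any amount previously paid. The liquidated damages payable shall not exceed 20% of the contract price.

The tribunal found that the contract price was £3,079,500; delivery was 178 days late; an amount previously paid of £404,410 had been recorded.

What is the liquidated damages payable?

£615,900

First 122 days: 122 × £4,410 = £538,020
Remaining days: (178 − 122) × £11,230 = £628,880
Accrued per-day damages: £538,020 + £628,880 = £1,166,900
Less amount previously paid: £1,166,900 − £404,410 = £762,490
Cap: 20% of £3,079,500 = £615,900
Cap at £615,900: £762,490 exceeds the cap → £615,900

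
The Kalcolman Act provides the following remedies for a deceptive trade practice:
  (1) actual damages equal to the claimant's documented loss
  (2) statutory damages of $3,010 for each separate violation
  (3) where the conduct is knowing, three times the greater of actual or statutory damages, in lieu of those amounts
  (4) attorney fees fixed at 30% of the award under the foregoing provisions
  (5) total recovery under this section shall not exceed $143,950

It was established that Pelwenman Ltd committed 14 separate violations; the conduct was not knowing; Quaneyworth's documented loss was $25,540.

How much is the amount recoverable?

Statutory damages: 14 × $3,010 = $42,140
Conduct not knowing: the in-lieu enhancement does not apply.
Actual plus statutory damages: $25,540 + $42,140 = $67,680
Attorney fees: 30% of $67,680 = $20,304
Total before cap: $67,680 + $20,304 = $87,984
Cap at $143,950: $87,984 is within the cap, no reduction.

$87,984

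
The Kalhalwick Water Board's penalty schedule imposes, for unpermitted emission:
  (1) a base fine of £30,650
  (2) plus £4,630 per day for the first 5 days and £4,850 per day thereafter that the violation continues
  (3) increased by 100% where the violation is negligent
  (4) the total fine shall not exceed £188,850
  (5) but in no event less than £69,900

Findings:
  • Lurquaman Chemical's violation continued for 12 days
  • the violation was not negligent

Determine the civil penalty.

£87,750

First 5 days: 5 × £4,630 = £23,150
Remaining days: (12 − 5) × £4,850 = £33,950
Per-day component: £23,150 + £33,950 = £57,100
Base plus per-day: £30,650 + £57,100 = £87,750
The violation was not negligent: no 100% increase.
Cap at £188,850: £87,750 is within the cap, no reduction.
Minimum £69,900: £87,750 meets the minimum, no increase.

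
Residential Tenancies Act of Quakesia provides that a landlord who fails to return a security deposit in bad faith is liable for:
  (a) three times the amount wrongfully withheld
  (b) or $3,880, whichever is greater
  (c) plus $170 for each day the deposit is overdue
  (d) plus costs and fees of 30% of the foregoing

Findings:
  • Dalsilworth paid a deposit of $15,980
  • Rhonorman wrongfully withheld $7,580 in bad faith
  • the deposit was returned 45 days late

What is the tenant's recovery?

Trebled: 3 × $7,580 = $22,740
Minimum $3,880: $22,740 meets the minimum, no increase.
Late-return penalty: 45 × $170 = $7,650
Damages plus late penalty: $22,740 + $7,650 = $30,390
Costs and fees: 30% of $30,390 = $9,117
Total recovery: $30,390 + $9,117 = $39,507

$39,507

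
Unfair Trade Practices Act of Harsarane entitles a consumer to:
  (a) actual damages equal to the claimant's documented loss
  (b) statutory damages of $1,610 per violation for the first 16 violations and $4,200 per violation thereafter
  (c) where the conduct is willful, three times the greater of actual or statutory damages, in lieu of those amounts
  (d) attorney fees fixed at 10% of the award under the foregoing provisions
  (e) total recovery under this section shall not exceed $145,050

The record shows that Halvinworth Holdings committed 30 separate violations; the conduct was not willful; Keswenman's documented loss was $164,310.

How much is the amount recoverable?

$145,050

First 16 violations: 16 × $1,610 = $25,760
Remaining violations: (30 − 16) × $4,200 = $58,800
Statutory damages: $25,760 + $58,800 = $84,560
Conduct not willful: the in-lieu enhancement does not apply.
Actual plus statutory damages: $164,310 + $84,560 = $248,870
Attorney fees: 10% of $248,870 = $24,887
Total before cap: $248,870 + $24,887 = $273,757
Cap at $145,050: $273,757 exceeds the cap → $145,050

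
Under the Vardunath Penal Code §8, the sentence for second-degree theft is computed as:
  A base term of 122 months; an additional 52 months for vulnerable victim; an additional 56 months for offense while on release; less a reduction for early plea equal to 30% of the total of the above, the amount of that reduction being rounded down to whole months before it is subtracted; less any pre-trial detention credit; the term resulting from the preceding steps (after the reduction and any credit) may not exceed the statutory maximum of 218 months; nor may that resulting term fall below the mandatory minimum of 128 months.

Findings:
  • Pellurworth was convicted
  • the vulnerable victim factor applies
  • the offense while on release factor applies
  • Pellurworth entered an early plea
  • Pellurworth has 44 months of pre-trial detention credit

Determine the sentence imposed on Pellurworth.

Vulnerable victim enhancement: +52 months
Offense while on release enhancement: +56 months
Adjusted term: 122 months + 52 months + 56 months = 230 months
Early plea reduction: 30% of 230 months = 69 months (rounded down)
After reduction: 230 − 69 = 161 months
Less pre-trial detention credit: 161 months − 44 months = 117 months
Cap at 218 months: 117 months is within the cap, no reduction.
Minimum 128 months: 117 months is below the minimum → 128 months

128 months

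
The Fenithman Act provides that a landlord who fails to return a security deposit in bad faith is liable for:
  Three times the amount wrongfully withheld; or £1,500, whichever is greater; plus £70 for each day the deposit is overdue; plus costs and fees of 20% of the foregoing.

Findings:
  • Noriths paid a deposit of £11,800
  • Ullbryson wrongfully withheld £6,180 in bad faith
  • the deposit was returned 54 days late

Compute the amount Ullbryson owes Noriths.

Trebled: 3 × £6,180 = £18,540
Minimum £1,500: £18,540 meets the minimum, no increase.
Late-return penalty: 54 × £70 = £3,780
Damages plus late penalty: £18,540 + £3,780 = £22,320
Costs and fees: 20% of £22,320 = £4,464
Total recovery: £22,320 + £4,464 = £26,784

£26,784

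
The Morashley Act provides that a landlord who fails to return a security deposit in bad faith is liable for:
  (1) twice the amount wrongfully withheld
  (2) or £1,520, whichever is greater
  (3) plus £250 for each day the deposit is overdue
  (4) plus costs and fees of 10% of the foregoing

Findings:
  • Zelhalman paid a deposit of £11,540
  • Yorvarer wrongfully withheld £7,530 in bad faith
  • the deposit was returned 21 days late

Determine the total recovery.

£22,341

Doubled: 2 × £7,530 = £15,060
Minimum £1,520: £15,060 meets the minimum, no increase.
Late-return penalty: 21 × £250 = £5,250
Damages plus late penalty: £15,060 + £5,250 = £20,310
Costs and fees: 10% of £20,310 = £2,031
Total recovery: £20,310 + £2,031 = £22,341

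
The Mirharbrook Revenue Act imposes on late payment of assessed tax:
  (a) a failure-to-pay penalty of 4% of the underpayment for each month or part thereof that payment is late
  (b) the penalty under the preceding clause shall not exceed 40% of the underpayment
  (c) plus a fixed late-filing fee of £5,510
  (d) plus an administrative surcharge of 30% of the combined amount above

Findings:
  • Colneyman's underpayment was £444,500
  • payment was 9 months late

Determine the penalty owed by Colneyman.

Accrued rate: 4% × 9 = 36%, capped at 40% → 36%
Failure-to-pay penalty: 36% of £444,500 = £160,020
Penalty before surcharge: £160,020 + £5,510 = £165,530
Administrative surcharge: 30% of £165,530 = £49,659
Total penalty: £165,530 + £49,659 = £215,189

Penalty: £215,189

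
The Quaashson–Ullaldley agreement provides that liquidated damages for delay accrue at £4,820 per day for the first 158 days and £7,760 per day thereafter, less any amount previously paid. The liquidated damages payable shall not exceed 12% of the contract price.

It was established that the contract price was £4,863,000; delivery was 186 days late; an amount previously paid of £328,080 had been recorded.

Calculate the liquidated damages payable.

Liquidated damages: £583,560

First 158 days: 158 × £4,820 = £761,560
Remaining days: (186 − 158) × £7,760 = £217,280
Accrued per-day damages: £761,560 + £217,280 = £978,840
Less amount previously paid: £978,840 − £328,080 = £650,760
Cap: 12% of £4,863,000 = £583,560
Cap at £583,560: £650,760 exceeds the cap → £583,560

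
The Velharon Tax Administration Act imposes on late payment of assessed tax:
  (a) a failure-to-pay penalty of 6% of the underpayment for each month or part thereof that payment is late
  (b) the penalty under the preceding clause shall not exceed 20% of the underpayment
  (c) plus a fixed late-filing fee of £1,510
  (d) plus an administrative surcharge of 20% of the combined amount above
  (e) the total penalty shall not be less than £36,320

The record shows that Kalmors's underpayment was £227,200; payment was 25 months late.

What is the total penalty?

Accrued rate: 6% × 25 = 150%, capped at 20% → 20%
Failure-to-pay penalty: 20% of £227,200 = £45,440
Penalty before surcharge: £45,440 + £1,510 = £46,950
Administrative surcharge: 20% of £46,950 = £9,390
Total penalty: £46,950 + £9,390 = £56,340
Minimum £36,320: £56,340 meets the minimum, no increase.

£56,340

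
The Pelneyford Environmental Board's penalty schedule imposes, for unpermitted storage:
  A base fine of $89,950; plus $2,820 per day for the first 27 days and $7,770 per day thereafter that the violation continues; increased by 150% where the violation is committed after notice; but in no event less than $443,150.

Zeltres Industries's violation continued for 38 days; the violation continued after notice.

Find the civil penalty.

First 27 days: 27 × $2,820 = $76,140
Remaining days: (38 − 27) × $7,770 = $85,470
Per-day component: $76,140 + $85,470 = $161,610
Base plus per-day: $89,950 + $161,610 = $251,560
Enhancement: 150% of $251,560 = $377,340
Enhanced fine: $251,560 + $377,340 = $628,900
Minimum $443,150: $628,900 meets the minimum, no increase.

Civil penalty: $628,900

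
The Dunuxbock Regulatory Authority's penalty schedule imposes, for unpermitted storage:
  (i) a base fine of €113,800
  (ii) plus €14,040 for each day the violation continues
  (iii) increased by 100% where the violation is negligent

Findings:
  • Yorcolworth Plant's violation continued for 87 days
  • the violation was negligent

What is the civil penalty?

€2,670,560

Per-day component: 87 × €14,040 = €1,221,480
Base plus per-day: €113,800 + €1,221,480 = €1,335,280
Enhancement: 100% of €1,335,280 = €1,335,280
Enhanced fine: €1,335,280 + €1,335,280 = €2,670,560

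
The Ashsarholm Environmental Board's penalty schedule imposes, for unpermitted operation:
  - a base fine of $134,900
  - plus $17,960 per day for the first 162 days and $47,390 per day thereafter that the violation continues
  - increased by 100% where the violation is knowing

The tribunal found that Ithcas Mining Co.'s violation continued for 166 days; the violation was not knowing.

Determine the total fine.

$3,233,980

First 162 days: 162 × $17,960 = $2,909,520
Remaining days: (166 − 162) × $47,390 = $189,560
Per-day component: $2,909,520 + $189,560 = $3,099,080
Base plus per-day: $134,900 + $3,099,080 = $3,233,980
The violation was not knowing: no 100% increase.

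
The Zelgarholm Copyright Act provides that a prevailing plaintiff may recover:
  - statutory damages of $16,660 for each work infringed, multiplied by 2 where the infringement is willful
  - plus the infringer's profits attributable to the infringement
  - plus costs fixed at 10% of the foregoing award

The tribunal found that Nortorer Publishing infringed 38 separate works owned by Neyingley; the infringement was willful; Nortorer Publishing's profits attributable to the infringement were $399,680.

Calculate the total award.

Statutory damages: 38 × $16,660 = $633,080
Doubled: 2 × $633,080 = $1,266,160
Combined award: $1,266,160 + $399,680 = $1,665,840
Costs: 10% of $1,665,840 = $166,584
Award plus costs: $1,665,840 + $166,584 = $1,832,424

$1,832,424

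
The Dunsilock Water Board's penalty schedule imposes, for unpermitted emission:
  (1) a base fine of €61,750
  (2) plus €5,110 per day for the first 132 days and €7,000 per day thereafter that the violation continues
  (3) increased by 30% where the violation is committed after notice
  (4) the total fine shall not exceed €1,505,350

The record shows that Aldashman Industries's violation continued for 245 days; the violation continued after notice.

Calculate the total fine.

€1,505,350

First 132 days: 132 × €5,110 = €674,520
Remaining days: (245 − 132) × €7,000 = €791,000
Per-day component: €674,520 + €791,000 = €1,465,520
Base plus per-day: €61,750 + €1,465,520 = €1,527,270
Enhancement: 30% of €1,527,270 = €458,181
Enhanced fine: €1,527,270 + €458,181 = €1,985,451
Cap at €1,505,350: €1,985,451 exceeds the cap → €1,505,350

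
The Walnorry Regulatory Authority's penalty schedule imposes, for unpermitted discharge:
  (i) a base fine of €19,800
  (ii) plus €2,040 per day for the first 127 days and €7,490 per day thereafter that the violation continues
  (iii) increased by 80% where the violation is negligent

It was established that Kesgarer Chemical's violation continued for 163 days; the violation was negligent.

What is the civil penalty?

First 127 days: 127 × €2,040 = €259,080
Remaining days: (163 − 127) × €7,490 = €269,640
Per-day component: €259,080 + €269,640 = €528,720
Base plus per-day: €19,800 + €528,720 = €548,520
Enhancement: 80% of €548,520 = €438,816
Enhanced fine: €548,520 + €438,816 = €987,336

€987,336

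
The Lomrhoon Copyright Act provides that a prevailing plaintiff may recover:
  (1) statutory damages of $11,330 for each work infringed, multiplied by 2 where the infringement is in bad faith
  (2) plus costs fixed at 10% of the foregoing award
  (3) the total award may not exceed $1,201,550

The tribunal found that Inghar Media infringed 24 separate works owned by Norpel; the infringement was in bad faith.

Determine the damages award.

$598,224

Statutory damages: 24 × $11,330 = $271,920
Doubled: 2 × $271,920 = $543,840
Costs: 10% of $543,840 = $54,384
Award plus costs: $543,840 + $54,384 = $598,224
Cap at $1,201,550: $598,224 is within the cap, no reduction.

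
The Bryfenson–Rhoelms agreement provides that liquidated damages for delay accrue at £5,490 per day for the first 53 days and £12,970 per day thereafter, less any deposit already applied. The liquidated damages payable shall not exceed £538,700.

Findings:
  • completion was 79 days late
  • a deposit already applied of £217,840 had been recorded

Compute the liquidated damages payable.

First 53 days: 53 × £5,490 = £290,970
Remaining days: (79 − 53) × £12,970 = £337,220
Accrued per-day damages: £290,970 + £337,220 = £628,190
Less deposit already applied: £628,190 − £217,840 = £410,350
Cap at £538,700: £410,350 is within the cap, no reduction.

£410,350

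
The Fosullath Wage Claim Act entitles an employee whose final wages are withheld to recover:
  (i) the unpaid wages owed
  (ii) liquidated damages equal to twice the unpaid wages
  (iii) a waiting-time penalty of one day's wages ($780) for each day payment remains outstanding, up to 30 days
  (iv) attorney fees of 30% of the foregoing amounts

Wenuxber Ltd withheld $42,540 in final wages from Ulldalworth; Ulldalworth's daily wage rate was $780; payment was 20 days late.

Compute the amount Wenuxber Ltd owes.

$186,186

Doubled: 2 × $42,540 = $85,080
Penalty days: min(20, 30) = 20
Waiting-time penalty: 20 × $780 = $15,600
Subtotal: $42,540 + $85,080 + $15,600 = $143,220
Attorney fees: 30% of $143,220 = $42,966
Total award: $143,220 + $42,966 = $186,186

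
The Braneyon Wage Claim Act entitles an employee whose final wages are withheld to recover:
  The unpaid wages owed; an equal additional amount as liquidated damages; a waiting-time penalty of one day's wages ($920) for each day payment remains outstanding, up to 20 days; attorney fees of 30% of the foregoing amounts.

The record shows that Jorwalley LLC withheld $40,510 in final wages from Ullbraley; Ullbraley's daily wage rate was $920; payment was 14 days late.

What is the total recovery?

Liquidated damages (equal amount): $40,510
Penalty days: min(14, 20) = 14
Waiting-time penalty: 14 × $920 = $12,880
Subtotal: $40,510 + $40,510 + $12,880 = $93,900
Attorney fees: 30% of $93,900 = $28,170
Total award: $93,900 + $28,170 = $122,070

$122,070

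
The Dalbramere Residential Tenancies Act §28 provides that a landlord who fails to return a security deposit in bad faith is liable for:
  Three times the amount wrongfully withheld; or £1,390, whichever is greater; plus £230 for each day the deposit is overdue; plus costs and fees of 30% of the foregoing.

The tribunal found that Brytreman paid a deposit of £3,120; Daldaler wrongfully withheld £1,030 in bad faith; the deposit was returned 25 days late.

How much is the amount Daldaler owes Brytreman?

£11,492

Trebled: 3 × £1,030 = £3,090
Minimum £1,390: £3,090 meets the minimum, no increase.
Late-return penalty: 25 × £230 = £5,750
Damages plus late penalty: £3,090 + £5,750 = £8,840
Costs and fees: 30% of £8,840 = £2,652
Total recovery: £8,840 + £2,652 = £11,492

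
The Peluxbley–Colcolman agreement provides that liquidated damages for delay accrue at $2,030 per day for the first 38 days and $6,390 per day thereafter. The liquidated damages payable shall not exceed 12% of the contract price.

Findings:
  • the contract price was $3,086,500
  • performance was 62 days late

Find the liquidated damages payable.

First 38 days: 38 × $2,030 = $77,140
Remaining days: (62 − 38) × $6,390 = $153,360
Accrued per-day damages: $77,140 + $153,360 = $230,500
Cap: 12% of $3,086,500 = $370,380
Cap at $370,380: $230,500 is within the cap, no reduction.

$230,500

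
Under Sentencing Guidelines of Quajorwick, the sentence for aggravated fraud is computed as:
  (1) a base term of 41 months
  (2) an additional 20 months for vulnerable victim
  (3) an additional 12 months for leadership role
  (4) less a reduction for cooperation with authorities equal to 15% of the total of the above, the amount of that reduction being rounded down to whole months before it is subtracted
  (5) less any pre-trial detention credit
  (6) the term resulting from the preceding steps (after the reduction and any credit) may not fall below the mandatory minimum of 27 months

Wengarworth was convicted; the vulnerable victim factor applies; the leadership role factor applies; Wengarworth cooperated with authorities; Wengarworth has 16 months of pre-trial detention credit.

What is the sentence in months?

Sentence: 47 months

Vulnerable victim enhancement: +20 months
Leadership role enhancement: +12 months
Adjusted term: 41 months + 20 months + 12 months = 73 months
Cooperation with authorities reduction: 15% of 73 months = 10 months (rounded down)
After reduction: 73 − 10 = 63 months
Less pre-trial detention credit: 63 months − 16 months = 47 months
Minimum 27 months: 47 months meets the minimum, no increase.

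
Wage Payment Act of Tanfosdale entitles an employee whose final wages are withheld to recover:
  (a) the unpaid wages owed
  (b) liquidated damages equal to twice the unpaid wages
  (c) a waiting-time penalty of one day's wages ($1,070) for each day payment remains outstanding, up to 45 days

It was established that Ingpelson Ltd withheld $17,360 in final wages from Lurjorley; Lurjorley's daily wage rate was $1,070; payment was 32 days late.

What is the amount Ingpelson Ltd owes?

Doubled: 2 × $17,360 = $34,720
Penalty days: min(32, 45) = 32
Waiting-time penalty: 32 × $1,070 = $34,240
Total award: $17,360 + $34,720 + $34,240 = $86,320

$86,320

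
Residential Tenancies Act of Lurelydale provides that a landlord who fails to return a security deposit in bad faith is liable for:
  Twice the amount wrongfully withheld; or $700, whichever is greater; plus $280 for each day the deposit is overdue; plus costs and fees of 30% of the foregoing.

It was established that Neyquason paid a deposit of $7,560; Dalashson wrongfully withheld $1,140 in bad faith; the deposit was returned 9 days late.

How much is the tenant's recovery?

$6,240

Doubled: 2 × $1,140 = $2,280
Minimum $700: $2,280 meets the minimum, no increase.
Late-return penalty: 9 × $280 = $2,520
Damages plus late penalty: $2,280 + $2,520 = $4,800
Costs and fees: 30% of $4,800 = $1,440
Total recovery: $4,800 + $1,440 = $6,240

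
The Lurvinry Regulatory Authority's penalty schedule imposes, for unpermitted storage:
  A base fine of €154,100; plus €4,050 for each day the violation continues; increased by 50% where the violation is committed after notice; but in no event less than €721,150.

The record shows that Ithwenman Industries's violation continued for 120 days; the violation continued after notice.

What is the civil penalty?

Per-day component: 120 × €4,050 = €486,000
Base plus per-day: €154,100 + €486,000 = €640,100
Enhancement: 50% of €640,100 = €320,050
Enhanced fine: €640,100 + €320,050 = €960,150
Minimum €721,150: €960,150 meets the minimum, no increase.

Civil penalty: €960,150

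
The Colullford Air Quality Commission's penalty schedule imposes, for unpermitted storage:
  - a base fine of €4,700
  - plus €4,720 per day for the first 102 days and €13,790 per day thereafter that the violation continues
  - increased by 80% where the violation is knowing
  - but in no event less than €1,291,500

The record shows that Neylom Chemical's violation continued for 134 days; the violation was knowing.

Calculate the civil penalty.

First 102 days: 102 × €4,720 = €481,440
Remaining days: (134 − 102) × €13,790 = €441,280
Per-day component: €481,440 + €441,280 = €922,720
Base plus per-day: €4,700 + €922,720 = €927,420
Enhancement: 80% of €927,420 = €741,936
Enhanced fine: €927,420 + €741,936 = €1,669,356
Minimum €1,291,500: €1,669,356 meets the minimum, no increase.

€1,669,356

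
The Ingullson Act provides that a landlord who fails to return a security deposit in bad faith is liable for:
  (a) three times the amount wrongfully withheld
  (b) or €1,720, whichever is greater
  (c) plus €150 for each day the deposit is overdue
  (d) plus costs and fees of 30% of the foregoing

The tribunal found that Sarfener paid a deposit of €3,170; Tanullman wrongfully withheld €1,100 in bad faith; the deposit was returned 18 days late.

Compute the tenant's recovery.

€7,800

Trebled: 3 × €1,100 = €3,300
Minimum €1,720: €3,300 meets the minimum, no increase.
Late-return penalty: 18 × €150 = €2,700
Damages plus late penalty: €3,300 + €2,700 = €6,000
Costs and fees: 30% of €6,000 = €1,800
Total recovery: €6,000 + €1,800 = €7,800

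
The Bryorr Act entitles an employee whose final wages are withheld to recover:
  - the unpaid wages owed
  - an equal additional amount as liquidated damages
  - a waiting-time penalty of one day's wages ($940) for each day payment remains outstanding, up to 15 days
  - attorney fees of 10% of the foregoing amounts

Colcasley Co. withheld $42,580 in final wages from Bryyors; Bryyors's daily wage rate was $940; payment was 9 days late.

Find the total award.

Liquidated damages (equal amount): $42,580
Penalty days: min(9, 15) = 9
Waiting-time penalty: 9 × $940 = $8,460
Subtotal: $42,580 + $42,580 + $8,460 = $93,620
Attorney fees: 10% of $93,620 = $9,362
Total award: $93,620 + $9,362 = $102,982

$102,982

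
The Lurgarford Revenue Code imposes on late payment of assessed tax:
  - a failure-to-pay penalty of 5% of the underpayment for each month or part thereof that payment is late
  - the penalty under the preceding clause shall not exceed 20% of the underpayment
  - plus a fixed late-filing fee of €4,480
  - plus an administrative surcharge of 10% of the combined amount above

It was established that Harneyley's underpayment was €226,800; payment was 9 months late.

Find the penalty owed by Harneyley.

Accrued rate: 5% × 9 = 45%, capped at 20% → 20%
Failure-to-pay penalty: 20% of €226,800 = €45,360
Penalty before surcharge: €45,360 + €4,480 = €49,840
Administrative surcharge: 10% of €49,840 = €4,984
Total penalty: €49,840 + €4,984 = €54,824

€54,824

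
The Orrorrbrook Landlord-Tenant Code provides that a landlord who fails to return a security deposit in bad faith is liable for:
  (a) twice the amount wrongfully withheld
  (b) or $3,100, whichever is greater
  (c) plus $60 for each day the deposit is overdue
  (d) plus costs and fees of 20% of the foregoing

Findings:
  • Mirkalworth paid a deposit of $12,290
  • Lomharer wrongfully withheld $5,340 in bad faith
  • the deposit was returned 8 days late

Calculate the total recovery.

$13,392

Doubled: 2 × $5,340 = $10,680
Minimum $3,100: $10,680 meets the minimum, no increase.
Late-return penalty: 8 × $60 = $480
Damages plus late penalty: $10,680 + $480 = $11,160
Costs and fees: 20% of $11,160 = $2,232
Total recovery: $11,160 + $2,232 = $13,392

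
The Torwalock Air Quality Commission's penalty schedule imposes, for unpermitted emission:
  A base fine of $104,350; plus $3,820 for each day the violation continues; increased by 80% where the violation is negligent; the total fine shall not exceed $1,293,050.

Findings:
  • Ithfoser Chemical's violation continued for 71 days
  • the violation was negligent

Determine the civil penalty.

Civil penalty: $676,026

Per-day component: 71 × $3,820 = $271,220
Base plus per-day: $104,350 + $271,220 = $375,570
Enhancement: 80% of $375,570 = $300,456
Enhanced fine: $375,570 + $300,456 = $676,026
Cap at $1,293,050: $676,026 is within the cap, no reduction.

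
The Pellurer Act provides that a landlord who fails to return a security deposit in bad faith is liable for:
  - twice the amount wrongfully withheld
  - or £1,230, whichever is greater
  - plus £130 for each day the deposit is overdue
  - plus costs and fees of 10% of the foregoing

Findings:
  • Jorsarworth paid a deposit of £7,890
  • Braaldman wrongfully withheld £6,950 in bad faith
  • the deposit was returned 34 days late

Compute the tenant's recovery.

£20,152

Doubled: 2 × £6,950 = £13,900
Minimum £1,230: £13,900 meets the minimum, no increase.
Late-return penalty: 34 × £130 = £4,420
Damages plus late penalty: £13,900 + £4,420 = £18,320
Costs and fees: 10% of £18,320 = £1,832
Total recovery: £18,320 + £1,832 = £20,152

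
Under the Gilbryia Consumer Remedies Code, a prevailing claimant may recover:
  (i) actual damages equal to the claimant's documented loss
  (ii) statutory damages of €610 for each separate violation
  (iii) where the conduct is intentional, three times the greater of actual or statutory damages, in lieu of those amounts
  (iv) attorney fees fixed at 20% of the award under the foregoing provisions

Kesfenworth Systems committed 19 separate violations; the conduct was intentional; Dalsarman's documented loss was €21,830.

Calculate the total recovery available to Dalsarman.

€78,588

Statutory damages: 19 × €610 = €11,590
Greater of actual damages (€21,830) or statutory damages (€11,590): €21,830
Trebled: 3 × €21,830 = €65,490
Attorney fees: 20% of €65,490 = €13,098
Total recovery: €65,490 + €13,098 = €78,588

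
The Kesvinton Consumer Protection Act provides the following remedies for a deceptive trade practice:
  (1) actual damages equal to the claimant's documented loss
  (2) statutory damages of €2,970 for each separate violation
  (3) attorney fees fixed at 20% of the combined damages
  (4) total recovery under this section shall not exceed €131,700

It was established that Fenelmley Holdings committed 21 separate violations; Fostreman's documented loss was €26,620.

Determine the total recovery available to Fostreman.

€106,788

Statutory damages: 21 × €2,970 = €62,370
Combined damages: €26,620 + €62,370 = €88,990
Attorney fees: 20% of €88,990 = €17,798
Total before cap: €88,990 + €17,798 = €106,788
Cap at €131,700: €106,788 is within the cap, no reduction.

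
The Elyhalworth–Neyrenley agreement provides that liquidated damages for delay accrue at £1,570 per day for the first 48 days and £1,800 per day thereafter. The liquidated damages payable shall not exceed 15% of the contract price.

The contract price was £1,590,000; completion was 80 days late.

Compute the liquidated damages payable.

£132,960

First 48 days: 48 × £1,570 = £75,360
Remaining days: (80 − 48) × £1,800 = £57,600
Accrued per-day damages: £75,360 + £57,600 = £132,960
Cap: 15% of £1,590,000 = £238,500
Cap at £238,500: £132,960 is within the cap, no reduction.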